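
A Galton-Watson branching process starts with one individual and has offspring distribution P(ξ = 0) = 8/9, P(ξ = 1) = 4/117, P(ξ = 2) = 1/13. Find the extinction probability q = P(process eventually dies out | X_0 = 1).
q = 1

Mean offspring μ = 0·8/9 + 1·4/117 + 2·1/13 = 22/117 ≤ 1. For μ ≤ 1 with offspring not concentrated at 1, the Galton-Watson process goes extinct almost surely, so q = 1.
(Algebraic check: The pgf is f(s) = 8/9 + 4/117·s + 1/13·s². The extinction probability q is the smallest fixed point of f in [0, 1]. Setting s = f(s):
  1/13·s² + (4/117 − 1)·s + 8/9 = 0
  1/13·s² − (8/9 + 1/13)·s + 8/9 = 0
which factors as (s − 1)·(1/13·s − 8/9) = 0, giving roots s = 1 and s = (8/9)/(1/13) = 104/9. Since 104/9 ≥ 1, the smallest root in [0, 1] is s = 1.)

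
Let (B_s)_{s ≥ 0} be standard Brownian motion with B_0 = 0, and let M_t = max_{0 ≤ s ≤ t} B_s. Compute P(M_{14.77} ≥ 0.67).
P(M_{14.77} ≥ 0.67) = 2·P(B_{14.77} ≥ 0.67) = 2(1 − Φ(0.67/√14.77)) ≈ 0.8616

By the reflection principle for Brownian motion, P(M_t ≥ a) = 2 · P(B_t ≥ a) for a ≥ 0. Since B_t ~ N(0, t), P(B_t ≥ 0.67) = 1 − Φ(0.67/√t) = 1 − Φ(0.67/√14.77) = 1 − Φ(0.1743). So
  P(M_{14.77} ≥ 0.67) = 2(1 − Φ(0.1743)) ≈ 0.8616.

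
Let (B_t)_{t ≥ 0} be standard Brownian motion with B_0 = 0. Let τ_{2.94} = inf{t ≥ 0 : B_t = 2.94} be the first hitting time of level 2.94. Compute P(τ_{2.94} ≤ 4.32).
P(τ_{2.94} ≤ 4.32) = 2(1 − Φ(2.94/√4.32)) = 2(1 − Φ(1.4145)) ≈ 0.1572

By the reflection principle for standard BM, P(τ_b ≤ t) = 2 · P(B_t ≥ b). Since B_t ~ N(0, t), P(B_t ≥ 2.94) = 1 − Φ(2.94/√t) = 1 − Φ(2.94/√4.32) = 1 − Φ(1.4145) ≈ 0.07861. Doubling: P(τ_{2.94} ≤ 4.32) ≈ 2 · 0.07861 = 0.15722 ≈ 0.1572.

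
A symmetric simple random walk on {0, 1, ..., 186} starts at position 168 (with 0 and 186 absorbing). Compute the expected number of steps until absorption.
E[τ | X_0 = 168] = 3024

Let v_k = E[τ | X_0 = k]. Boundary: v_0 = v_186 = 0. Recurrence: v_k = 1 + (v_{k-1} + v_{k+1})/2 for 1 ≤ k ≤ 185. The particular solution to v_k − (v_{k-1} + v_{k+1})/2 = 1 is v_k = −k^2. Adding homogeneous solution A + B k and matching boundaries gives v_k = k (186 − k). Substituting k = 168: v_168 = 168 · 18 = 3024.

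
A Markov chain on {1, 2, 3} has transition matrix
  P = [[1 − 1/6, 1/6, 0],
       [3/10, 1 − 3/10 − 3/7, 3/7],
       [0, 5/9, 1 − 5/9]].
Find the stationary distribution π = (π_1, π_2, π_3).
π = (63/125, 7/25, 27/125)

This is a birth-death chain on three states, which satisfies detailed balance: π_1 · P_{12} = π_2 · P_{21} and π_2 · P_{23} = π_3 · P_{32}.
From π_1 · 1/6 = π_2 · 3/10: π_2/π_1 = (1/6)/(3/10) = 5/9.
From π_2 · 3/7 = π_3 · 5/9: π_3/π_2 = (3/7)/(5/9) = 27/35.
Take π_1 proportional to 1; then unnormalized π = (1, 5/9, 3/7). Normalize by dividing by the sum 125/63:
  π = (63/125, 7/25, 27/125).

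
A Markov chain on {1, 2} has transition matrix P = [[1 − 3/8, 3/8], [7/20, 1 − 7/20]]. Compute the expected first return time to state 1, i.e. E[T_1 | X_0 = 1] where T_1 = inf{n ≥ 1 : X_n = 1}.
E[T_1 | X_0 = 1] = 1/π_1 = 29/14

For an irreducible recurrent Markov chain with stationary distribution π, E[T_i | X_0 = i] = 1/π_i (Kac's formula). Here π_1 = (7/20)/(3/8 + 7/20) = (7/20)/(29/40) = 14/29, so E[T_1 | X_0 = 1] = 1/π_1 = (3/8 + 7/20)/(7/20) = (29/40)/(7/20) = 29/14.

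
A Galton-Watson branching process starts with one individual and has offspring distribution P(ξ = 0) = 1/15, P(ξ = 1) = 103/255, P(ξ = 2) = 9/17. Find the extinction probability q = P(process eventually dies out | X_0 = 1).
q = 17/135

The pgf is f(s) = 1/15 + 103/255·s + 9/17·s². The extinction probability q is the smallest fixed point of f in [0, 1]. Setting s = f(s):
  9/17·s² + (103/255 − 1)·s + 1/15 = 0
  9/17·s² − (1/15 + 9/17)·s + 1/15 = 0
which factors as (s − 1)·(9/17·s − 1/15) = 0, giving roots s = 1 and s = (1/15)/(9/17) = 17/135.
Mean offspring μ = 103/255 + 2·9/17 = 373/255 > 1 (supercritical), so q < 1. The extinction probability is the smaller root: q = (1/15)/(9/17) = 17/135.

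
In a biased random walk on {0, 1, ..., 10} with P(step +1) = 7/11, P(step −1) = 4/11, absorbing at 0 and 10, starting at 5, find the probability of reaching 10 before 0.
P(hit 10 before 0) = (1 − (4/7)^5) / (1 − (4/7)^10) = 16807/17831

Let u_k denote P(reach 10 before 0 | start at k). Boundary: u_0 = 0, u_10 = 1. Recurrence: u_k = 7/11·u_{k+1} + 4/11·u_{k-1} for 1 ≤ k ≤ 9. Try u_k = A + B·r^k with r = q/p = (4/11)/(7/11) = 4/7. Substitution satisfies the recurrence; boundary conditions give:
  u_k = (1 − r^k) / (1 − r^N) = (1 − (4/7)^5) / (1 − (4/7)^10) = 16807/17831.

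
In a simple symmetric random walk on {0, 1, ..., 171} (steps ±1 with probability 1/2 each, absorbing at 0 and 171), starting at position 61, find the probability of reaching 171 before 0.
P(hit 171 before 0) = 61/171

Let u_k = P(hit 171 before 0 | start at k). Then u_0 = 0, u_171 = 1, and u_k = u_{k-1}/2 + u_{k+1}/2 for 1 ≤ k ≤ 170. This harmonic recurrence is solved by u_k = k/171, giving u_61 = 61/171.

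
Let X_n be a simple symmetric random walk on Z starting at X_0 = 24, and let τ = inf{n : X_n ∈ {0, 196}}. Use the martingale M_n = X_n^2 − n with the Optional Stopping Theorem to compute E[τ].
E[τ] = 4128

M_n = X_n^2 − n is a martingale (since E[X_{n+1}^2 | F_n] = X_n^2 + 1). By OST (τ has finite mean in a bounded region), E[M_τ] = E[M_0] = X_0^2 − 0 = 24^2 = 576. Also E[M_τ] = E[X_τ^2] − E[τ]. The walk exits at 0 or 196, with P(hit 196 first) = 24/196, so E[X_τ^2] = 196^2 · 24/196 + 0 = 4704. Thus E[τ] = E[X_τ^2] − E[M_τ] = 4704 − 576 = 4128 = 24(196 − 24) = 4128.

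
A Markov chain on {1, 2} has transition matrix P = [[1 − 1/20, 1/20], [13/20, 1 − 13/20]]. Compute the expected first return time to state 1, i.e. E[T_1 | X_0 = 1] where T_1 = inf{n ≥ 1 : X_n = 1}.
E[T_1 | X_0 = 1] = 1/π_1 = 14/13

For an irreducible recurrent Markov chain with stationary distribution π, E[T_i | X_0 = i] = 1/π_i (Kac's formula). Here π_1 = (13/20)/(1/20 + 13/20) = (13/20)/(7/10) = 13/14, so E[T_1 | X_0 = 1] = 1/π_1 = (1/20 + 13/20)/(13/20) = (7/10)/(13/20) = 14/13.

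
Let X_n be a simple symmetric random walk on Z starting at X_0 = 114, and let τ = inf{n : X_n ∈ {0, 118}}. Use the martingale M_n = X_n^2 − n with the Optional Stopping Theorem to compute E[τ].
E[τ] = 456

M_n = X_n^2 − n is a martingale (since E[X_{n+1}^2 | F_n] = X_n^2 + 1). By OST (τ has finite mean in a bounded region), E[M_τ] = E[M_0] = X_0^2 − 0 = 114^2 = 12996. Also E[M_τ] = E[X_τ^2] − E[τ]. The walk exits at 0 or 118, with P(hit 118 first) = 114/118, so E[X_τ^2] = 118^2 · 114/118 + 0 = 13452. Thus E[τ] = E[X_τ^2] − E[M_τ] = 13452 − 12996 = 456 = 114(118 − 114) = 456.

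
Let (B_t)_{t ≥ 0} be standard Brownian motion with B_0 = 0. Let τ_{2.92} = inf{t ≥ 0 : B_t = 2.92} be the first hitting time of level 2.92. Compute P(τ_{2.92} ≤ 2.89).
P(τ_{2.92} ≤ 2.89) = 2(1 − Φ(2.92/√2.89)) = 2(1 − Φ(1.7176)) ≈ 0.0859

By the reflection principle for standard BM, P(τ_b ≤ t) = 2 · P(B_t ≥ b). Since B_t ~ N(0, t), P(B_t ≥ 2.92) = 1 − Φ(2.92/√t) = 1 − Φ(2.92/√2.89) = 1 − Φ(1.7176) ≈ 0.04293. Doubling: P(τ_{2.92} ≤ 2.89) ≈ 2 · 0.04293 = 0.08586 ≈ 0.0859.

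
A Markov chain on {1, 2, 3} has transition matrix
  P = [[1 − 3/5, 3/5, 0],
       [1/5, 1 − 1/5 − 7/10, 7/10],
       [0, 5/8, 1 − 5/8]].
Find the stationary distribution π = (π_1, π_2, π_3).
π = (25/184, 75/184, 21/46)

This is a birth-death chain on three states, which satisfies detailed balance: π_1 · P_{12} = π_2 · P_{21} and π_2 · P_{23} = π_3 · P_{32}.
From π_1 · 3/5 = π_2 · 1/5: π_2/π_1 = (3/5)/(1/5) = 3.
From π_2 · 7/10 = π_3 · 5/8: π_3/π_2 = (7/10)/(5/8) = 28/25.
Take π_1 proportional to 1; then unnormalized π = (1, 3, 84/25). Normalize by dividing by the sum 184/25:
  π = (25/184, 75/184, 21/46).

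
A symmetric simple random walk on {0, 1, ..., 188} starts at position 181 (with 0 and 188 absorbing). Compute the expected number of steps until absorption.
E[τ | X_0 = 181] = 1267

Let v_k = E[τ | X_0 = k]. Boundary: v_0 = v_188 = 0. Recurrence: v_k = 1 + (v_{k-1} + v_{k+1})/2 for 1 ≤ k ≤ 187. The particular solution to v_k − (v_{k-1} + v_{k+1})/2 = 1 is v_k = −k^2. Adding homogeneous solution A + B k and matching boundaries gives v_k = k (188 − k). Substituting k = 181: v_181 = 181 · 7 = 1267.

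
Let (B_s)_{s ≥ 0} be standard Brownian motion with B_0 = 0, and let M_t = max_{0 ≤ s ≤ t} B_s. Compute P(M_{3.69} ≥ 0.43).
P(M_{3.69} ≥ 0.43) = 2·P(B_{3.69} ≥ 0.43) = 2(1 − Φ(0.43/√3.69)) ≈ 0.8229

By the reflection principle for Brownian motion, P(M_t ≥ a) = 2 · P(B_t ≥ a) for a ≥ 0. Since B_t ~ N(0, t), P(B_t ≥ 0.43) = 1 − Φ(0.43/√t) = 1 − Φ(0.43/√3.69) = 1 − Φ(0.2238). So
  P(M_{3.69} ≥ 0.43) = 2(1 − Φ(0.2238)) ≈ 0.8229.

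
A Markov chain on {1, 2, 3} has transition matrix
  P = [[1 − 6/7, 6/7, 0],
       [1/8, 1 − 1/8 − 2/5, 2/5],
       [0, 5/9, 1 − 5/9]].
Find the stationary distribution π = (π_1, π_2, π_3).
π = (175/2239, 1200/2239, 864/2239)

This is a birth-death chain on three states, which satisfies detailed balance: π_1 · P_{12} = π_2 · P_{21} and π_2 · P_{23} = π_3 · P_{32}.
From π_1 · 6/7 = π_2 · 1/8: π_2/π_1 = (6/7)/(1/8) = 48/7.
From π_2 · 2/5 = π_3 · 5/9: π_3/π_2 = (2/5)/(5/9) = 18/25.
Take π_1 proportional to 1; then unnormalized π = (1, 48/7, 864/175). Normalize by dividing by the sum 2239/175:
  π = (175/2239, 1200/2239, 864/2239).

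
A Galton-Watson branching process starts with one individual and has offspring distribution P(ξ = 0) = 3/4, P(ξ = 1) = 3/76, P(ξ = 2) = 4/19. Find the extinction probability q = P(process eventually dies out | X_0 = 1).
q = 1

Mean offspring μ = 0·3/4 + 1·3/76 + 2·4/19 = 35/76 ≤ 1. For μ ≤ 1 with offspring not concentrated at 1, the Galton-Watson process goes extinct almost surely, so q = 1.
(Algebraic check: The pgf is f(s) = 3/4 + 3/76·s + 4/19·s². The extinction probability q is the smallest fixed point of f in [0, 1]. Setting s = f(s):
  4/19·s² + (3/76 − 1)·s + 3/4 = 0
  4/19·s² − (3/4 + 4/19)·s + 3/4 = 0
which factors as (s − 1)·(4/19·s − 3/4) = 0, giving roots s = 1 and s = (3/4)/(4/19) = 57/16. Since 57/16 ≥ 1, the smallest root in [0, 1] is s = 1.)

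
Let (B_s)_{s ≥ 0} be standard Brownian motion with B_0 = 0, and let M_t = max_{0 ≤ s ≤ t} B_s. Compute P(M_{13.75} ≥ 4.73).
P(M_{13.75} ≥ 4.73) = 2·P(B_{13.75} ≥ 4.73) = 2(1 − Φ(4.73/√13.75)) ≈ 0.2021

By the reflection principle for Brownian motion, P(M_t ≥ a) = 2 · P(B_t ≥ a) for a ≥ 0. Since B_t ~ N(0, t), P(B_t ≥ 4.73) = 1 − Φ(4.73/√t) = 1 − Φ(4.73/√13.75) = 1 − Φ(1.2756). So
  P(M_{13.75} ≥ 4.73) = 2(1 − Φ(1.2756)) ≈ 0.2021.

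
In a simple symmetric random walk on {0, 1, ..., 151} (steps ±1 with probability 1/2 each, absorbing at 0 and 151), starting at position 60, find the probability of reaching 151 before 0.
P(hit 151 before 0) = 60/151

Let u_k = P(hit 151 before 0 | start at k). Then u_0 = 0, u_151 = 1, and u_k = u_{k-1}/2 + u_{k+1}/2 for 1 ≤ k ≤ 150. This harmonic recurrence is solved by u_k = k/151, giving u_60 = 60/151.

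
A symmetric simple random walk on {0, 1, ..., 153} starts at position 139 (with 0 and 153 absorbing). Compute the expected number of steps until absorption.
E[τ | X_0 = 139] = 1946

Let v_k = E[τ | X_0 = k]. Boundary: v_0 = v_153 = 0. Recurrence: v_k = 1 + (v_{k-1} + v_{k+1})/2 for 1 ≤ k ≤ 152. The particular solution to v_k − (v_{k-1} + v_{k+1})/2 = 1 is v_k = −k^2. Adding homogeneous solution A + B k and matching boundaries gives v_k = k (153 − k). Substituting k = 139: v_139 = 139 · 14 = 1946.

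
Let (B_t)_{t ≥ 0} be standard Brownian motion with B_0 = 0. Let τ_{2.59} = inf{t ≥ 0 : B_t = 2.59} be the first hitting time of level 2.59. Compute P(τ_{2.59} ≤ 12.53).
P(τ_{2.59} ≤ 12.53) = 2(1 − Φ(2.59/√12.53)) = 2(1 − Φ(0.7317)) ≈ 0.4644

By the reflection principle for standard BM, P(τ_b ≤ t) = 2 · P(B_t ≥ b). Since B_t ~ N(0, t), P(B_t ≥ 2.59) = 1 − Φ(2.59/√t) = 1 − Φ(2.59/√12.53) = 1 − Φ(0.7317) ≈ 0.23218. Doubling: P(τ_{2.59} ≤ 12.53) ≈ 2 · 0.23218 = 0.46436 ≈ 0.4644.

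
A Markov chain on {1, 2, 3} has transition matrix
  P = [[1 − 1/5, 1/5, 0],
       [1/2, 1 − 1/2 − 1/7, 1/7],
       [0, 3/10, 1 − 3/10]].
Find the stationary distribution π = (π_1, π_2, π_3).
π = (105/167, 42/167, 20/167)

This is a birth-death chain on three states, which satisfies detailed balance: π_1 · P_{12} = π_2 · P_{21} and π_2 · P_{23} = π_3 · P_{32}.
From π_1 · 1/5 = π_2 · 1/2: π_2/π_1 = (1/5)/(1/2) = 2/5.
From π_2 · 1/7 = π_3 · 3/10: π_3/π_2 = (1/7)/(3/10) = 10/21.
Take π_1 proportional to 1; then unnormalized π = (1, 2/5, 4/21). Normalize by dividing by the sum 167/105:
  π = (105/167, 42/167, 20/167).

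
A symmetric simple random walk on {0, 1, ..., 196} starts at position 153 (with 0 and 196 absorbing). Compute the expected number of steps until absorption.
E[τ | X_0 = 153] = 6579

Let v_k = E[τ | X_0 = k]. Boundary: v_0 = v_196 = 0. Recurrence: v_k = 1 + (v_{k-1} + v_{k+1})/2 for 1 ≤ k ≤ 195. The particular solution to v_k − (v_{k-1} + v_{k+1})/2 = 1 is v_k = −k^2. Adding homogeneous solution A + B k and matching boundaries gives v_k = k (196 − k). Substituting k = 153: v_153 = 153 · 43 = 6579.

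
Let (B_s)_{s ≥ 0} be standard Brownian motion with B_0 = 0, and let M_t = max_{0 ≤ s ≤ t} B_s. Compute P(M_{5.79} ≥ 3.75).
P(M_{5.79} ≥ 3.75) = 2·P(B_{5.79} ≥ 3.75) = 2(1 − Φ(3.75/√5.79)) ≈ 0.1191

By the reflection principle for Brownian motion, P(M_t ≥ a) = 2 · P(B_t ≥ a) for a ≥ 0. Since B_t ~ N(0, t), P(B_t ≥ 3.75) = 1 − Φ(3.75/√t) = 1 − Φ(3.75/√5.79) = 1 − Φ(1.5584). So
  P(M_{5.79} ≥ 3.75) = 2(1 − Φ(1.5584)) ≈ 0.1191.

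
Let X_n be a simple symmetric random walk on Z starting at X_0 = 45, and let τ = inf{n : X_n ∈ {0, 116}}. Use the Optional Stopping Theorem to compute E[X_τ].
E[X_τ] = 45

X_n is a martingale and τ is a bounded-mean stopping time (indeed τ is finite a.s. with bounded expectation since the walk is in a bounded region). By the OST, E[X_τ] = E[X_0] = 45. Equivalently: E[X_τ] = 116 · P(hit 116 first) + 0 · P(hit 0 first) = 116 · (45/116) = 45.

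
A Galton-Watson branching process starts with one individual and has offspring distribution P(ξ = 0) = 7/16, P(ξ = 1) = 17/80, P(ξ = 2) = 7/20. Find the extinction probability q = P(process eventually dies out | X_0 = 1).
q = 1

Mean offspring μ = 0·7/16 + 1·17/80 + 2·7/20 = 73/80 ≤ 1. For μ ≤ 1 with offspring not concentrated at 1, the Galton-Watson process goes extinct almost surely, so q = 1.
(Algebraic check: The pgf is f(s) = 7/16 + 17/80·s + 7/20·s². The extinction probability q is the smallest fixed point of f in [0, 1]. Setting s = f(s):
  7/20·s² + (17/80 − 1)·s + 7/16 = 0
  7/20·s² − (7/16 + 7/20)·s + 7/16 = 0
which factors as (s − 1)·(7/20·s − 7/16) = 0, giving roots s = 1 and s = (7/16)/(7/20) = 5/4. Since 5/4 ≥ 1, the smallest root in [0, 1] is s = 1.)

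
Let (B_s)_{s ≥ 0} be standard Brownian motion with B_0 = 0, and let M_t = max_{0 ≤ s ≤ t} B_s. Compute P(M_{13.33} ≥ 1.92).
P(M_{13.33} ≥ 1.92) = 2·P(B_{13.33} ≥ 1.92) = 2(1 − Φ(1.92/√13.33)) ≈ 0.5990

By the reflection principle for Brownian motion, P(M_t ≥ a) = 2 · P(B_t ≥ a) for a ≥ 0. Since B_t ~ N(0, t), P(B_t ≥ 1.92) = 1 − Φ(1.92/√t) = 1 − Φ(1.92/√13.33) = 1 − Φ(0.5259). So
  P(M_{13.33} ≥ 1.92) = 2(1 − Φ(0.5259)) ≈ 0.5990.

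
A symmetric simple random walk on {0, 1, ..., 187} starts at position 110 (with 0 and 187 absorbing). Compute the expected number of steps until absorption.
E[τ | X_0 = 110] = 8470

Let v_k = E[τ | X_0 = k]. Boundary: v_0 = v_187 = 0. Recurrence: v_k = 1 + (v_{k-1} + v_{k+1})/2 for 1 ≤ k ≤ 186. The particular solution to v_k − (v_{k-1} + v_{k+1})/2 = 1 is v_k = −k^2. Adding homogeneous solution A + B k and matching boundaries gives v_k = k (187 − k). Substituting k = 110: v_110 = 110 · 77 = 8470.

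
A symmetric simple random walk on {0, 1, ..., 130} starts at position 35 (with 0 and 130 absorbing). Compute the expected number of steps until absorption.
E[τ | X_0 = 35] = 3325

Let v_k = E[τ | X_0 = k]. Boundary: v_0 = v_130 = 0. Recurrence: v_k = 1 + (v_{k-1} + v_{k+1})/2 for 1 ≤ k ≤ 129. The particular solution to v_k − (v_{k-1} + v_{k+1})/2 = 1 is v_k = −k^2. Adding homogeneous solution A + B k and matching boundaries gives v_k = k (130 − k). Substituting k = 35: v_35 = 35 · 95 = 3325.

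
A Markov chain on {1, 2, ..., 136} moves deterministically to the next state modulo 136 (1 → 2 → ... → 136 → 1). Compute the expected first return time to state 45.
E[T_45 | X_0 = 45] = 136

The chain cycles deterministically, so starting at state 45 it returns in exactly 136 steps. Equivalently, the stationary distribution is uniform π_j = 1/136 for every state j, so by Kac's formula E[T_45] = 1/π_45 = 136.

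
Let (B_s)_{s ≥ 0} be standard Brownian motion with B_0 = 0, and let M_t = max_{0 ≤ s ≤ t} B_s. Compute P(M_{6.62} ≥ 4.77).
P(M_{6.62} ≥ 4.77) = 2·P(B_{6.62} ≥ 4.77) = 2(1 − Φ(4.77/√6.62)) ≈ 0.0638

By the reflection principle for Brownian motion, P(M_t ≥ a) = 2 · P(B_t ≥ a) for a ≥ 0. Since B_t ~ N(0, t), P(B_t ≥ 4.77) = 1 − Φ(4.77/√t) = 1 − Φ(4.77/√6.62) = 1 − Φ(1.8539). So
  P(M_{6.62} ≥ 4.77) = 2(1 − Φ(1.8539)) ≈ 0.0638.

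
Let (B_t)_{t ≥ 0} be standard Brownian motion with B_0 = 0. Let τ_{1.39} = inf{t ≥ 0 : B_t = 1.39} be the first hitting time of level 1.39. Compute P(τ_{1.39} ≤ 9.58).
P(τ_{1.39} ≤ 9.58) = 2(1 − Φ(1.39/√9.58)) = 2(1 − Φ(0.4491)) ≈ 0.6534

By the reflection principle for standard BM, P(τ_b ≤ t) = 2 · P(B_t ≥ b). Since B_t ~ N(0, t), P(B_t ≥ 1.39) = 1 − Φ(1.39/√t) = 1 − Φ(1.39/√9.58) = 1 − Φ(0.4491) ≈ 0.32668. Doubling: P(τ_{1.39} ≤ 9.58) ≈ 2 · 0.32668 = 0.65336 ≈ 0.6534.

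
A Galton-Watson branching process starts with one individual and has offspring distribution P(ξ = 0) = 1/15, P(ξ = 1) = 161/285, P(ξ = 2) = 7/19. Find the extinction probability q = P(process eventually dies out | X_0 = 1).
q = 19/105

The pgf is f(s) = 1/15 + 161/285·s + 7/19·s². The extinction probability q is the smallest fixed point of f in [0, 1]. Setting s = f(s):
  7/19·s² + (161/285 − 1)·s + 1/15 = 0
  7/19·s² − (1/15 + 7/19)·s + 1/15 = 0
which factors as (s − 1)·(7/19·s − 1/15) = 0, giving roots s = 1 and s = (1/15)/(7/19) = 19/105.
Mean offspring μ = 161/285 + 2·7/19 = 371/285 > 1 (supercritical), so q < 1. The extinction probability is the smaller root: q = (1/15)/(7/19) = 19/105.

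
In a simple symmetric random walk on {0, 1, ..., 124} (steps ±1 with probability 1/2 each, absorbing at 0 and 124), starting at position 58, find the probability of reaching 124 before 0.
P(hit 124 before 0) = 58/124 = 29/62

Let u_k = P(hit 124 before 0 | start at k). Then u_0 = 0, u_124 = 1, and u_k = u_{k-1}/2 + u_{k+1}/2 for 1 ≤ k ≤ 123. This harmonic recurrence is solved by u_k = k/124, giving u_58 = 58/124 = 29/62.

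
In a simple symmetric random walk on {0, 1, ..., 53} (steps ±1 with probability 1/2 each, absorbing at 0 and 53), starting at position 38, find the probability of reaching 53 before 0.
P(hit 53 before 0) = 38/53

Let u_k = P(hit 53 before 0 | start at k). Then u_0 = 0, u_53 = 1, and u_k = u_{k-1}/2 + u_{k+1}/2 for 1 ≤ k ≤ 52. This harmonic recurrence is solved by u_k = k/53, giving u_38 = 38/53.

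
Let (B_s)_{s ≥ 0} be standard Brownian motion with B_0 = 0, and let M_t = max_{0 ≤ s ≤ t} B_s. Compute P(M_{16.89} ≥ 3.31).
P(M_{16.89} ≥ 3.31) = 2·P(B_{16.89} ≥ 3.31) = 2(1 − Φ(3.31/√16.89)) ≈ 0.4206

By the reflection principle for Brownian motion, P(M_t ≥ a) = 2 · P(B_t ≥ a) for a ≥ 0. Since B_t ~ N(0, t), P(B_t ≥ 3.31) = 1 − Φ(3.31/√t) = 1 − Φ(3.31/√16.89) = 1 − Φ(0.8054). So
  P(M_{16.89} ≥ 3.31) = 2(1 − Φ(0.8054)) ≈ 0.4206.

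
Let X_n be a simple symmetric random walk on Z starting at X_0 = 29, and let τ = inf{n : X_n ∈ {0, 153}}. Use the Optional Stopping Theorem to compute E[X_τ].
E[X_τ] = 29

X_n is a martingale and τ is a bounded-mean stopping time (indeed τ is finite a.s. with bounded expectation since the walk is in a bounded region). By the OST, E[X_τ] = E[X_0] = 29. Equivalently: E[X_τ] = 153 · P(hit 153 first) + 0 · P(hit 0 first) = 153 · (29/153) = 29.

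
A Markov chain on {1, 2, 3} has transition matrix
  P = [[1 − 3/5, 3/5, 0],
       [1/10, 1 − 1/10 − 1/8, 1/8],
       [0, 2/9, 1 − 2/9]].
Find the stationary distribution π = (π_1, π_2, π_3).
π = (8/83, 48/83, 27/83)

This is a birth-death chain on three states, which satisfies detailed balance: π_1 · P_{12} = π_2 · P_{21} and π_2 · P_{23} = π_3 · P_{32}.
From π_1 · 3/5 = π_2 · 1/10: π_2/π_1 = (3/5)/(1/10) = 6.
From π_2 · 1/8 = π_3 · 2/9: π_3/π_2 = (1/8)/(2/9) = 9/16.
Take π_1 proportional to 1; then unnormalized π = (1, 6, 27/8). Normalize by dividing by the sum 83/8:
  π = (8/83, 48/83, 27/83).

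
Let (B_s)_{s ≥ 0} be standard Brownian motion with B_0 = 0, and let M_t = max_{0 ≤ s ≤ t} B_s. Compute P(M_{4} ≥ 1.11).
P(M_{4} ≥ 1.11) = 2·P(B_{4} ≥ 1.11) = 2(1 − Φ(1.11/√4)) ≈ 0.5789

By the reflection principle for Brownian motion, P(M_t ≥ a) = 2 · P(B_t ≥ a) for a ≥ 0. Since B_t ~ N(0, t), P(B_t ≥ 1.11) = 1 − Φ(1.11/√t) = 1 − Φ(1.11/√4) = 1 − Φ(0.5550). So
  P(M_{4} ≥ 1.11) = 2(1 − Φ(0.5550)) ≈ 0.5789.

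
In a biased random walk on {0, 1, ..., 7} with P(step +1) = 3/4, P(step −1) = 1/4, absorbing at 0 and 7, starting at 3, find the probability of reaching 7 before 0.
P(hit 7 before 0) = (1 − (1/3)^3) / (1 − (1/3)^7) = 1053/1093

Let u_k denote P(reach 7 before 0 | start at k). Boundary: u_0 = 0, u_7 = 1. Recurrence: u_k = 3/4·u_{k+1} + 1/4·u_{k-1} for 1 ≤ k ≤ 6. Try u_k = A + B·r^k with r = q/p = (1/4)/(3/4) = 1/3. Substitution satisfies the recurrence; boundary conditions give:
  u_k = (1 − r^k) / (1 − r^N) = (1 − (1/3)^3) / (1 − (1/3)^7) = 1053/1093.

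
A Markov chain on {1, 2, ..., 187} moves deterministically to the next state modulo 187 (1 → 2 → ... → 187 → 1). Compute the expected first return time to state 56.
E[T_56 | X_0 = 56] = 187

The chain cycles deterministically, so starting at state 56 it returns in exactly 187 steps. Equivalently, the stationary distribution is uniform π_j = 1/187 for every state j, so by Kac's formula E[T_56] = 1/π_56 = 187.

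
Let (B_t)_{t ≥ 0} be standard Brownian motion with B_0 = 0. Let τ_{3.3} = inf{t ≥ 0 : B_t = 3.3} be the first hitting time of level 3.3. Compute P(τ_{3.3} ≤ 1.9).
P(τ_{3.3} ≤ 1.9) = 2(1 − Φ(3.3/√1.9)) = 2(1 − Φ(2.3941)) ≈ 0.0167

By the reflection principle for standard BM, P(τ_b ≤ t) = 2 · P(B_t ≥ b). Since B_t ~ N(0, t), P(B_t ≥ 3.3) = 1 − Φ(3.3/√t) = 1 − Φ(3.3/√1.9) = 1 − Φ(2.3941) ≈ 0.00833. Doubling: P(τ_{3.3} ≤ 1.9) ≈ 2 · 0.00833 = 0.01666 ≈ 0.0167.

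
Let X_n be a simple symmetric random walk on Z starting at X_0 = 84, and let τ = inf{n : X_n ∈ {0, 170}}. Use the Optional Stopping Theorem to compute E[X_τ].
E[X_τ] = 84

X_n is a martingale and τ is a bounded-mean stopping time (indeed τ is finite a.s. with bounded expectation since the walk is in a bounded region). By the OST, E[X_τ] = E[X_0] = 84. Equivalently: E[X_τ] = 170 · P(hit 170 first) + 0 · P(hit 0 first) = 170 · (84/170) = 84.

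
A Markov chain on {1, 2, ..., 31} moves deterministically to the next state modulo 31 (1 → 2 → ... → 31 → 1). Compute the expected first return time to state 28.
E[T_28 | X_0 = 28] = 31

The chain cycles deterministically, so starting at state 28 it returns in exactly 31 steps. Equivalently, the stationary distribution is uniform π_j = 1/31 for every state j, so by Kac's formula E[T_28] = 1/π_28 = 31.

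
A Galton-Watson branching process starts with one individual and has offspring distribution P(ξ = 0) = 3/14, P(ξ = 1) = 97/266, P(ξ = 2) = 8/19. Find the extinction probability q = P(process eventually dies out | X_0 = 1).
q = 57/112

The pgf is f(s) = 3/14 + 97/266·s + 8/19·s². The extinction probability q is the smallest fixed point of f in [0, 1]. Setting s = f(s):
  8/19·s² + (97/266 − 1)·s + 3/14 = 0
  8/19·s² − (3/14 + 8/19)·s + 3/14 = 0
which factors as (s − 1)·(8/19·s − 3/14) = 0, giving roots s = 1 and s = (3/14)/(8/19) = 57/112.
Mean offspring μ = 97/266 + 2·8/19 = 321/266 > 1 (supercritical), so q < 1. The extinction probability is the smaller root: q = (3/14)/(8/19) = 57/112.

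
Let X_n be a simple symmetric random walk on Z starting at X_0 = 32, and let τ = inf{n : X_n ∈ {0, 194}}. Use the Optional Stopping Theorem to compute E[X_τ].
E[X_τ] = 32

X_n is a martingale and τ is a bounded-mean stopping time (indeed τ is finite a.s. with bounded expectation since the walk is in a bounded region). By the OST, E[X_τ] = E[X_0] = 32. Equivalently: E[X_τ] = 194 · P(hit 194 first) + 0 · P(hit 0 first) = 194 · (32/194) = 32.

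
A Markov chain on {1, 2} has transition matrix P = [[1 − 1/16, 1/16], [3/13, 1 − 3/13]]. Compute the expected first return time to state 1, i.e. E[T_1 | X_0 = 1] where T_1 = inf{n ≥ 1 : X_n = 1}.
E[T_1 | X_0 = 1] = 1/π_1 = 61/48

For an irreducible recurrent Markov chain with stationary distribution π, E[T_i | X_0 = i] = 1/π_i (Kac's formula). Here π_1 = (3/13)/(1/16 + 3/13) = (3/13)/(61/208) = 48/61, so E[T_1 | X_0 = 1] = 1/π_1 = (1/16 + 3/13)/(3/13) = (61/208)/(3/13) = 61/48.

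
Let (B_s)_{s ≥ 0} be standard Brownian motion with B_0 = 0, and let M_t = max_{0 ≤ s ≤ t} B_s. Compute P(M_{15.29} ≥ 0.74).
P(M_{15.29} ≥ 0.74) = 2·P(B_{15.29} ≥ 0.74) = 2(1 − Φ(0.74/√15.29)) ≈ 0.8499

By the reflection principle for Brownian motion, P(M_t ≥ a) = 2 · P(B_t ≥ a) for a ≥ 0. Since B_t ~ N(0, t), P(B_t ≥ 0.74) = 1 − Φ(0.74/√t) = 1 − Φ(0.74/√15.29) = 1 − Φ(0.1892). So
  P(M_{15.29} ≥ 0.74) = 2(1 − Φ(0.1892)) ≈ 0.8499.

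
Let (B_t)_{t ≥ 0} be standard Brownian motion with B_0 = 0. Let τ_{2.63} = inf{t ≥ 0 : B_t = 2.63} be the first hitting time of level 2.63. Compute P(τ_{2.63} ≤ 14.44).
P(τ_{2.63} ≤ 14.44) = 2(1 − Φ(2.63/√14.44)) = 2(1 − Φ(0.6921)) ≈ 0.4889

By the reflection principle for standard BM, P(τ_b ≤ t) = 2 · P(B_t ≥ b). Since B_t ~ N(0, t), P(B_t ≥ 2.63) = 1 − Φ(2.63/√t) = 1 − Φ(2.63/√14.44) = 1 − Φ(0.6921) ≈ 0.24444. Doubling: P(τ_{2.63} ≤ 14.44) ≈ 2 · 0.24444 = 0.48888 ≈ 0.4889.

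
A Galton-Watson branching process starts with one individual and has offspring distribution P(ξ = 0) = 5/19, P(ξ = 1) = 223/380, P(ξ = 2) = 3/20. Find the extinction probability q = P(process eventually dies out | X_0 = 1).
q = 1

Mean offspring μ = 0·5/19 + 1·223/380 + 2·3/20 = 337/380 ≤ 1. For μ ≤ 1 with offspring not concentrated at 1, the Galton-Watson process goes extinct almost surely, so q = 1.
(Algebraic check: The pgf is f(s) = 5/19 + 223/380·s + 3/20·s². The extinction probability q is the smallest fixed point of f in [0, 1]. Setting s = f(s):
  3/20·s² + (223/380 − 1)·s + 5/19 = 0
  3/20·s² − (5/19 + 3/20)·s + 5/19 = 0
which factors as (s − 1)·(3/20·s − 5/19) = 0, giving roots s = 1 and s = (5/19)/(3/20) = 100/57. Since 100/57 ≥ 1, the smallest root in [0, 1] is s = 1.)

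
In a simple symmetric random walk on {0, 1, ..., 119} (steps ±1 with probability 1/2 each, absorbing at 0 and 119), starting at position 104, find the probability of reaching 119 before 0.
P(hit 119 before 0) = 104/119

Let u_k = P(hit 119 before 0 | start at k). Then u_0 = 0, u_119 = 1, and u_k = u_{k-1}/2 + u_{k+1}/2 for 1 ≤ k ≤ 118. This harmonic recurrence is solved by u_k = k/119, giving u_104 = 104/119.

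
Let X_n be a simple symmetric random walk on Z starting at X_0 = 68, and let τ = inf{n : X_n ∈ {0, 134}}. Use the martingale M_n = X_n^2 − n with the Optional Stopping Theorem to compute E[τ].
E[τ] = 4488

M_n = X_n^2 − n is a martingale (since E[X_{n+1}^2 | F_n] = X_n^2 + 1). By OST (τ has finite mean in a bounded region), E[M_τ] = E[M_0] = X_0^2 − 0 = 68^2 = 4624. Also E[M_τ] = E[X_τ^2] − E[τ]. The walk exits at 0 or 134, with P(hit 134 first) = 68/134, so E[X_τ^2] = 134^2 · 68/134 + 0 = 9112. Thus E[τ] = E[X_τ^2] − E[M_τ] = 9112 − 4624 = 4488 = 68(134 − 68) = 4488.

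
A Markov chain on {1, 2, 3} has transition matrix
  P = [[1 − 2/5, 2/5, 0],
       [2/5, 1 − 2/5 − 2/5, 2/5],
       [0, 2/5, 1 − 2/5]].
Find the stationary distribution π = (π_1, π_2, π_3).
π = (1/3, 1/3, 1/3)

This is a birth-death chain on three states, which satisfies detailed balance: π_1 · P_{12} = π_2 · P_{21} and π_2 · P_{23} = π_3 · P_{32}.
From π_1 · 2/5 = π_2 · 2/5: π_2/π_1 = (2/5)/(2/5) = 1.
From π_2 · 2/5 = π_3 · 2/5: π_3/π_2 = (2/5)/(2/5) = 1.
Take π_1 proportional to 1; then unnormalized π = (1, 1, 1). Normalize by dividing by the sum 3:
  π = (1/3, 1/3, 1/3).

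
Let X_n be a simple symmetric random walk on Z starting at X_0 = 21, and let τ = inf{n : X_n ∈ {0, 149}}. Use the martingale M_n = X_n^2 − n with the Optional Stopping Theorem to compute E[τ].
E[τ] = 2688

M_n = X_n^2 − n is a martingale (since E[X_{n+1}^2 | F_n] = X_n^2 + 1). By OST (τ has finite mean in a bounded region), E[M_τ] = E[M_0] = X_0^2 − 0 = 21^2 = 441. Also E[M_τ] = E[X_τ^2] − E[τ]. The walk exits at 0 or 149, with P(hit 149 first) = 21/149, so E[X_τ^2] = 149^2 · 21/149 + 0 = 3129. Thus E[τ] = E[X_τ^2] − E[M_τ] = 3129 − 441 = 2688 = 21(149 − 21) = 2688.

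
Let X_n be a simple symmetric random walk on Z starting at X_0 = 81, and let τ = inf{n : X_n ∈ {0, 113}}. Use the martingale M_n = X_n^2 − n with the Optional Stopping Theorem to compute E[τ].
E[τ] = 2592

M_n = X_n^2 − n is a martingale (since E[X_{n+1}^2 | F_n] = X_n^2 + 1). By OST (τ has finite mean in a bounded region), E[M_τ] = E[M_0] = X_0^2 − 0 = 81^2 = 6561. Also E[M_τ] = E[X_τ^2] − E[τ]. The walk exits at 0 or 113, with P(hit 113 first) = 81/113, so E[X_τ^2] = 113^2 · 81/113 + 0 = 9153. Thus E[τ] = E[X_τ^2] − E[M_τ] = 9153 − 6561 = 2592 = 81(113 − 81) = 2592.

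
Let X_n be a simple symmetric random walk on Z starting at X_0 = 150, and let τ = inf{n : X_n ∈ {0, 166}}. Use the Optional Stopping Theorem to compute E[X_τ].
E[X_τ] = 150

X_n is a martingale and τ is a bounded-mean stopping time (indeed τ is finite a.s. with bounded expectation since the walk is in a bounded region). By the OST, E[X_τ] = E[X_0] = 150. Equivalently: E[X_τ] = 166 · P(hit 166 first) + 0 · P(hit 0 first) = 166 · (150/166) = 150.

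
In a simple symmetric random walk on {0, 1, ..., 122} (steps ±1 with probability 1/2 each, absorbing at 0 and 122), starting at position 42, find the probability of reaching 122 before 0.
P(hit 122 before 0) = 42/122 = 21/61

Let u_k = P(hit 122 before 0 | start at k). Then u_0 = 0, u_122 = 1, and u_k = u_{k-1}/2 + u_{k+1}/2 for 1 ≤ k ≤ 121. This harmonic recurrence is solved by u_k = k/122, giving u_42 = 42/122 = 21/61.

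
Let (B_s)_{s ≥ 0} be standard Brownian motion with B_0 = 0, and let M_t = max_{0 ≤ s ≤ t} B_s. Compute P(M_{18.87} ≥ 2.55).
P(M_{18.87} ≥ 2.55) = 2·P(B_{18.87} ≥ 2.55) = 2(1 − Φ(2.55/√18.87)) ≈ 0.5572

By the reflection principle for Brownian motion, P(M_t ≥ a) = 2 · P(B_t ≥ a) for a ≥ 0. Since B_t ~ N(0, t), P(B_t ≥ 2.55) = 1 − Φ(2.55/√t) = 1 − Φ(2.55/√18.87) = 1 − Φ(0.5870). So
  P(M_{18.87} ≥ 2.55) = 2(1 − Φ(0.5870)) ≈ 0.5572.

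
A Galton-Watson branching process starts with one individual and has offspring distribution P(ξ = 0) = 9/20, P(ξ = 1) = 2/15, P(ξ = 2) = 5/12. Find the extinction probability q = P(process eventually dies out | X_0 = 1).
q = 1

Mean offspring μ = 0·9/20 + 1·2/15 + 2·5/12 = 29/30 ≤ 1. For μ ≤ 1 with offspring not concentrated at 1, the Galton-Watson process goes extinct almost surely, so q = 1.
(Algebraic check: The pgf is f(s) = 9/20 + 2/15·s + 5/12·s². The extinction probability q is the smallest fixed point of f in [0, 1]. Setting s = f(s):
  5/12·s² + (2/15 − 1)·s + 9/20 = 0
  5/12·s² − (9/20 + 5/12)·s + 9/20 = 0
which factors as (s − 1)·(5/12·s − 9/20) = 0, giving roots s = 1 and s = (9/20)/(5/12) = 27/25. Since 27/25 ≥ 1, the smallest root in [0, 1] is s = 1.)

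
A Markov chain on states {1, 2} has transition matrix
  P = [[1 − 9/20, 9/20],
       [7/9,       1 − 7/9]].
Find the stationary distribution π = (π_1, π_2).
π_1 = 140/221, π_2 = 81/221

Solve πP = π with π_1 + π_2 = 1. From πP = π: π_1 · (1 − 9/20) + π_2 · 7/9 = π_1 ⇒ π_2 · 7/9 = π_1 · 9/20 ⇒ π_2/π_1 = (9/20)/(7/9) = 81/140. Together with π_1 + π_2 = 1:
  π_1 = (7/9)/(9/20 + 7/9) = (7/9)/(221/180) = 140/221,
  π_2 = (9/20)/(9/20 + 7/9) = (9/20)/(221/180) = 81/221.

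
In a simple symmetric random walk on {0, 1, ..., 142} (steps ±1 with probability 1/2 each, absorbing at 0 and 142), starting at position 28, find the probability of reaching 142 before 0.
P(hit 142 before 0) = 28/142 = 14/71

Let u_k = P(hit 142 before 0 | start at k). Then u_0 = 0, u_142 = 1, and u_k = u_{k-1}/2 + u_{k+1}/2 for 1 ≤ k ≤ 141. This harmonic recurrence is solved by u_k = k/142, giving u_28 = 28/142 = 14/71.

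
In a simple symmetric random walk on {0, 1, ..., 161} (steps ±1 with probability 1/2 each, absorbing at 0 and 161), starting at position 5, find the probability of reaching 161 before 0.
P(hit 161 before 0) = 5/161

Let u_k = P(hit 161 before 0 | start at k). Then u_0 = 0, u_161 = 1, and u_k = u_{k-1}/2 + u_{k+1}/2 for 1 ≤ k ≤ 160. This harmonic recurrence is solved by u_k = k/161, giving u_5 = 5/161.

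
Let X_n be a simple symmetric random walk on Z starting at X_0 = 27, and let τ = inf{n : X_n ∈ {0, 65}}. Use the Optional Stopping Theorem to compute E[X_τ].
E[X_τ] = 27

X_n is a martingale and τ is a bounded-mean stopping time (indeed τ is finite a.s. with bounded expectation since the walk is in a bounded region). By the OST, E[X_τ] = E[X_0] = 27. Equivalently: E[X_τ] = 65 · P(hit 65 first) + 0 · P(hit 0 first) = 65 · (27/65) = 27.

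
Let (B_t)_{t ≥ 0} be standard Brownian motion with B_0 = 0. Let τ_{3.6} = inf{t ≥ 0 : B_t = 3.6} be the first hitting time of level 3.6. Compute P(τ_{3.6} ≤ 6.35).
P(τ_{3.6} ≤ 6.35) = 2(1 − Φ(3.6/√6.35)) = 2(1 − Φ(1.4286)) ≈ 0.1531

By the reflection principle for standard BM, P(τ_b ≤ t) = 2 · P(B_t ≥ b). Since B_t ~ N(0, t), P(B_t ≥ 3.6) = 1 − Φ(3.6/√t) = 1 − Φ(3.6/√6.35) = 1 − Φ(1.4286) ≈ 0.07656. Doubling: P(τ_{3.6} ≤ 6.35) ≈ 2 · 0.07656 = 0.15312 ≈ 0.1531.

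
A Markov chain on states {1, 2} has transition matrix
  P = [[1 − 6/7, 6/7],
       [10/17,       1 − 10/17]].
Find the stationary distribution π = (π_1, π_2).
π_1 = 35/86, π_2 = 51/86

Solve πP = π with π_1 + π_2 = 1. From πP = π: π_1 · (1 − 6/7) + π_2 · 10/17 = π_1 ⇒ π_2 · 10/17 = π_1 · 6/7 ⇒ π_2/π_1 = (6/7)/(10/17) = 51/35. Together with π_1 + π_2 = 1:
  π_1 = (10/17)/(6/7 + 10/17) = (10/17)/(172/119) = 35/86,
  π_2 = (6/7)/(6/7 + 10/17) = (6/7)/(172/119) = 51/86.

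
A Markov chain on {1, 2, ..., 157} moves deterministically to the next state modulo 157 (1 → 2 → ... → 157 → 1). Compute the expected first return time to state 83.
E[T_83 | X_0 = 83] = 157

The chain cycles deterministically, so starting at state 83 it returns in exactly 157 steps. Equivalently, the stationary distribution is uniform π_j = 1/157 for every state j, so by Kac's formula E[T_83] = 1/π_83 = 157.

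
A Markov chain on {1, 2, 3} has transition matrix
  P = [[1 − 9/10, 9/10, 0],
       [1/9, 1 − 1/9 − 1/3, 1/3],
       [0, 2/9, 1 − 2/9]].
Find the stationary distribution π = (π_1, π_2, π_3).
π = (4/85, 162/425, 243/425)

This is a birth-death chain on three states, which satisfies detailed balance: π_1 · P_{12} = π_2 · P_{21} and π_2 · P_{23} = π_3 · P_{32}.
From π_1 · 9/10 = π_2 · 1/9: π_2/π_1 = (9/10)/(1/9) = 81/10.
From π_2 · 1/3 = π_3 · 2/9: π_3/π_2 = (1/3)/(2/9) = 3/2.
Take π_1 proportional to 1; then unnormalized π = (1, 81/10, 243/20). Normalize by dividing by the sum 85/4:
  π = (4/85, 162/425, 243/425).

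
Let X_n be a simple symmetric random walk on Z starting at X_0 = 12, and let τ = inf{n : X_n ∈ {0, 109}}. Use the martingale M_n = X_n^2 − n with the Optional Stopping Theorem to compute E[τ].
E[τ] = 1164

M_n = X_n^2 − n is a martingale (since E[X_{n+1}^2 | F_n] = X_n^2 + 1). By OST (τ has finite mean in a bounded region), E[M_τ] = E[M_0] = X_0^2 − 0 = 12^2 = 144. Also E[M_τ] = E[X_τ^2] − E[τ]. The walk exits at 0 or 109, with P(hit 109 first) = 12/109, so E[X_τ^2] = 109^2 · 12/109 + 0 = 1308. Thus E[τ] = E[X_τ^2] − E[M_τ] = 1308 − 144 = 1164 = 12(109 − 12) = 1164.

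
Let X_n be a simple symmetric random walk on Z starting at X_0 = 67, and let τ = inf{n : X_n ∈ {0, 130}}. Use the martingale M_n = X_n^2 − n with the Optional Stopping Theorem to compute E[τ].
E[τ] = 4221

M_n = X_n^2 − n is a martingale (since E[X_{n+1}^2 | F_n] = X_n^2 + 1). By OST (τ has finite mean in a bounded region), E[M_τ] = E[M_0] = X_0^2 − 0 = 67^2 = 4489. Also E[M_τ] = E[X_τ^2] − E[τ]. The walk exits at 0 or 130, with P(hit 130 first) = 67/130, so E[X_τ^2] = 130^2 · 67/130 + 0 = 8710. Thus E[τ] = E[X_τ^2] − E[M_τ] = 8710 − 4489 = 4221 = 67(130 − 67) = 4221.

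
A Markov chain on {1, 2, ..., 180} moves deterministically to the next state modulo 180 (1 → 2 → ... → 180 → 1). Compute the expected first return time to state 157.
E[T_157 | X_0 = 157] = 180

The chain cycles deterministically, so starting at state 157 it returns in exactly 180 steps. Equivalently, the stationary distribution is uniform π_j = 1/180 for every state j, so by Kac's formula E[T_157] = 1/π_157 = 180.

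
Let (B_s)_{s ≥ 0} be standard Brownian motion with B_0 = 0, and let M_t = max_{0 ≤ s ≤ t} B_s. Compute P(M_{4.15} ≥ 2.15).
P(M_{4.15} ≥ 2.15) = 2·P(B_{4.15} ≥ 2.15) = 2(1 − Φ(2.15/√4.15)) ≈ 0.2912

By the reflection principle for Brownian motion, P(M_t ≥ a) = 2 · P(B_t ≥ a) for a ≥ 0. Since B_t ~ N(0, t), P(B_t ≥ 2.15) = 1 − Φ(2.15/√t) = 1 − Φ(2.15/√4.15) = 1 − Φ(1.0554). So
  P(M_{4.15} ≥ 2.15) = 2(1 − Φ(1.0554)) ≈ 0.2912.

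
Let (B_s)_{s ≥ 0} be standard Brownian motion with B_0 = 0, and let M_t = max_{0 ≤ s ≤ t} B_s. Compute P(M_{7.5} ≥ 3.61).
P(M_{7.5} ≥ 3.61) = 2·P(B_{7.5} ≥ 3.61) = 2(1 − Φ(3.61/√7.5)) ≈ 0.1874

By the reflection principle for Brownian motion, P(M_t ≥ a) = 2 · P(B_t ≥ a) for a ≥ 0. Since B_t ~ N(0, t), P(B_t ≥ 3.61) = 1 − Φ(3.61/√t) = 1 − Φ(3.61/√7.5) = 1 − Φ(1.3182). So
  P(M_{7.5} ≥ 3.61) = 2(1 − Φ(1.3182)) ≈ 0.1874.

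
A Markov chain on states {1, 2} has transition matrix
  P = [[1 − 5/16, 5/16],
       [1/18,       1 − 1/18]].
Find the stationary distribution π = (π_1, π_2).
π_1 = 8/53, π_2 = 45/53

Solve πP = π with π_1 + π_2 = 1. From πP = π: π_1 · (1 − 5/16) + π_2 · 1/18 = π_1 ⇒ π_2 · 1/18 = π_1 · 5/16 ⇒ π_2/π_1 = (5/16)/(1/18) = 45/8. Together with π_1 + π_2 = 1:
  π_1 = (1/18)/(5/16 + 1/18) = (1/18)/(53/144) = 8/53,
  π_2 = (5/16)/(5/16 + 1/18) = (5/16)/(53/144) = 45/53.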